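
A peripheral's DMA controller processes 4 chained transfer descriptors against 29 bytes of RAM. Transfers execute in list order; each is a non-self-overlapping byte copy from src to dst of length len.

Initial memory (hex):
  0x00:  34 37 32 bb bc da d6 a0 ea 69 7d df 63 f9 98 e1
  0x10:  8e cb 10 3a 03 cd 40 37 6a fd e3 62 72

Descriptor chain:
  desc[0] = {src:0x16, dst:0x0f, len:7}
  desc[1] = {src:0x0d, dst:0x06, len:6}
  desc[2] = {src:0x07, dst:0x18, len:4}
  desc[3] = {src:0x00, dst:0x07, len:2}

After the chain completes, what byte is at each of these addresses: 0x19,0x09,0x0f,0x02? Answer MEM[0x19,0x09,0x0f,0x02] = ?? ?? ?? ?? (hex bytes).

#0 dst[0x0f+7] := {0x40,0x37,0x6a,0xfd,0xe3,0x62,0x72}
#1 dst[0x06+6] := {0xf9,0x98,0x40,0x37,0x6a,0xfd}
#2 dst[0x18+4] := {0x98,0x40,0x37,0x6a}
#3 dst[0x07+2] := {0x34,0x37}
query mem[0x19]=0x40, mem[0x09]=0x37, mem[0x0f]=0x40, mem[0x02]=0x32

MEM[0x19,0x09,0x0f,0x02] = 40 37 40 32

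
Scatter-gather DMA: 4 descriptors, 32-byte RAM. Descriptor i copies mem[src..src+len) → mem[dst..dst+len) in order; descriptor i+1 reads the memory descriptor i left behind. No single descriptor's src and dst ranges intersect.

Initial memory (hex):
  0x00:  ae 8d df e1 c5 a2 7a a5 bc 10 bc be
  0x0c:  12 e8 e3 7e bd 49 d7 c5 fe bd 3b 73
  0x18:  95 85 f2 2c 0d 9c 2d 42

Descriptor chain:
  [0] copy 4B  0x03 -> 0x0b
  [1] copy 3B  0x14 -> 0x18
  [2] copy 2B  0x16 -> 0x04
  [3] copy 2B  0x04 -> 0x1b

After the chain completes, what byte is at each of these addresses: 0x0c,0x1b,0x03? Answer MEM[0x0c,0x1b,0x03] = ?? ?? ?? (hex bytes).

MEM[0x0c,0x1b,0x03] = c5 3b e1

[0] 0x03->0x0b len=4 : e1 c5 a2 7a
[1] 0x14->0x18 len=3 : fe bd 3b
[2] 0x16->0x04 len=2 : 3b 73
[3] 0x04->0x1b len=2 : 3b 73
query mem[0x0c]=0xc5, mem[0x1b]=0x3b, mem[0x03]=0xe1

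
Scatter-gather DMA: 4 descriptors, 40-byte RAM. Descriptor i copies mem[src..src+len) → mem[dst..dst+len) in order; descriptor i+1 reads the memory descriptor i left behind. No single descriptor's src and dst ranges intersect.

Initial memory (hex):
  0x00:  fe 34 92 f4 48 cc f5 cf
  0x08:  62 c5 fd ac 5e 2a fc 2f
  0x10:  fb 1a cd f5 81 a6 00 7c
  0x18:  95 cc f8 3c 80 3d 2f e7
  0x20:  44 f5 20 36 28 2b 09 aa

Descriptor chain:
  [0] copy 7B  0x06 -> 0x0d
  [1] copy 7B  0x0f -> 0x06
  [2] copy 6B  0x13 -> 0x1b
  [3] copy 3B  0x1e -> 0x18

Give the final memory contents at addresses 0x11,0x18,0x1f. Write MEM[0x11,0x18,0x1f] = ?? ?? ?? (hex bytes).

MEM[0x11,0x18,0x1f] = fd 00 7c

  after D0: wrote 7B at 0x0d = f5cf62c5fdac5e
  after D1: wrote 7B at 0x06 = 62c5fdac5e81a6
  after D2: wrote 6B at 0x1b = 5e81a6007c95
  after D3: wrote 3B at 0x18 = 007c95
query mem[0x11]=0xfd, mem[0x18]=0x00, mem[0x1f]=0x7c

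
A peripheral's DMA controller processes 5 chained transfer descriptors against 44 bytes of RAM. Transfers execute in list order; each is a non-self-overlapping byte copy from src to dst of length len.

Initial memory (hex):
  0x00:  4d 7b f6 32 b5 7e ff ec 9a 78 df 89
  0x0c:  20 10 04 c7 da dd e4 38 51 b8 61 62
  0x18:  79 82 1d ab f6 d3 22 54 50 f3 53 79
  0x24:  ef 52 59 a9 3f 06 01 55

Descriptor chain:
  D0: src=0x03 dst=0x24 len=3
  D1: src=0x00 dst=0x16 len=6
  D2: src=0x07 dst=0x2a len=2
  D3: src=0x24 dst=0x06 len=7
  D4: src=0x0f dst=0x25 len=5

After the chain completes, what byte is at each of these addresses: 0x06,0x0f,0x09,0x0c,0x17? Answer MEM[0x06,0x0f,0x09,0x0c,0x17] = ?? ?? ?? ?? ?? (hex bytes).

#0 dst[0x24+3] := {0x32,0xb5,0x7e}
#1 dst[0x16+6] := {0x4d,0x7b,0xf6,0x32,0xb5,0x7e}
#2 dst[0x2a+2] := {0xec,0x9a}
#3 dst[0x06+7] := {0x32,0xb5,0x7e,0xa9,0x3f,0x06,0xec}
#4 dst[0x25+5] := {0xc7,0xda,0xdd,0xe4,0x38}
query mem[0x06]=0x32, mem[0x0f]=0xc7, mem[0x09]=0xa9, mem[0x0c]=0xec, mem[0x17]=0x7b

MEM[0x06,0x0f,0x09,0x0c,0x17] = 32 c7 a9 ec 7b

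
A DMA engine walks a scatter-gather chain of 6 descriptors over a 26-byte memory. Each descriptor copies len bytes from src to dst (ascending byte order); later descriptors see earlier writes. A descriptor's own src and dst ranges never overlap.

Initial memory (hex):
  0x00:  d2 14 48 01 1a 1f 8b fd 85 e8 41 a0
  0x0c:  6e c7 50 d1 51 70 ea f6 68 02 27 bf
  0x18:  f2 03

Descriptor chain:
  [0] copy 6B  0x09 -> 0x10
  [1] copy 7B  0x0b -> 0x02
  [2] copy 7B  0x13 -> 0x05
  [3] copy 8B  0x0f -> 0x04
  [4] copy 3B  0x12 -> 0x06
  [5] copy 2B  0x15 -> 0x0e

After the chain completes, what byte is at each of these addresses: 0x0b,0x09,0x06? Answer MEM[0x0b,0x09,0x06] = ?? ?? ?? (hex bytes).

MEM[0x0b,0x09,0x06] = 27 c7 a0

[0] 0x09->0x10 len=6 : e8 41 a0 6e c7 50
[1] 0x0b->0x02 len=7 : a0 6e c7 50 d1 e8 41
[2] 0x13->0x05 len=7 : 6e c7 50 27 bf f2 03
[3] 0x0f->0x04 len=8 : d1 e8 41 a0 6e c7 50 27
[4] 0x12->0x06 len=3 : a0 6e c7
[5] 0x15->0x0e len=2 : 50 27
query mem[0x0b]=0x27, mem[0x09]=0xc7, mem[0x06]=0xa0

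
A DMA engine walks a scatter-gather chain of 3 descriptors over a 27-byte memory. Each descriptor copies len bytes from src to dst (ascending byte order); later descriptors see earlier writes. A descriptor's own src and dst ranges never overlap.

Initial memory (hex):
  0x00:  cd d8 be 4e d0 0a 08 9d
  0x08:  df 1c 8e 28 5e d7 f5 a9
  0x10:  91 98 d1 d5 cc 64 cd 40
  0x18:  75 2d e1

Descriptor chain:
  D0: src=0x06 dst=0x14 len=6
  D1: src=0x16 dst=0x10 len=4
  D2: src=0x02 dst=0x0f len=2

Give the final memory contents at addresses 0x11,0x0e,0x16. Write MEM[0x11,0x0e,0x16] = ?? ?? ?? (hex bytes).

MEM[0x11,0x0e,0x16] = 1c f5 df

D0: mem[0x14..0x19] <- [08 9d df 1c 8e 28]
D1: mem[0x10..0x13] <- [df 1c 8e 28]
D2: mem[0x0f..0x10] <- [be 4e]
query mem[0x11]=0x1c, mem[0x0e]=0xf5, mem[0x16]=0xdf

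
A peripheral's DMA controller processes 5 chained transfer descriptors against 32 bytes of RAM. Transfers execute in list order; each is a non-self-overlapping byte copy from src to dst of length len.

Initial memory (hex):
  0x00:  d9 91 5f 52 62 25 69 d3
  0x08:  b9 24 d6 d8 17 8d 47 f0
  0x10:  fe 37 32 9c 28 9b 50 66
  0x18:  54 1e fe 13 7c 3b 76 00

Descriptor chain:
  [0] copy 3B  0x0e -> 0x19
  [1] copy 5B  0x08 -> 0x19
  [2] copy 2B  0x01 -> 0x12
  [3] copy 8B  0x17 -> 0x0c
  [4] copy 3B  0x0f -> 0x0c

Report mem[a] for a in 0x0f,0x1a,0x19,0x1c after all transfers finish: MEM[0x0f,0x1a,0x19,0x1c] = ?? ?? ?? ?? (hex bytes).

D0: mem[0x19..0x1b] <- [47 f0 fe]
D1: mem[0x19..0x1d] <- [b9 24 d6 d8 17]
D2: mem[0x12..0x13] <- [91 5f]
D3: mem[0x0c..0x13] <- [66 54 b9 24 d6 d8 17 76]
D4: mem[0x0c..0x0e] <- [24 d6 d8]
query mem[0x0f]=0x24, mem[0x1a]=0x24, mem[0x19]=0xb9, mem[0x1c]=0xd8

MEM[0x0f,0x1a,0x19,0x1c] = 24 24 b9 d8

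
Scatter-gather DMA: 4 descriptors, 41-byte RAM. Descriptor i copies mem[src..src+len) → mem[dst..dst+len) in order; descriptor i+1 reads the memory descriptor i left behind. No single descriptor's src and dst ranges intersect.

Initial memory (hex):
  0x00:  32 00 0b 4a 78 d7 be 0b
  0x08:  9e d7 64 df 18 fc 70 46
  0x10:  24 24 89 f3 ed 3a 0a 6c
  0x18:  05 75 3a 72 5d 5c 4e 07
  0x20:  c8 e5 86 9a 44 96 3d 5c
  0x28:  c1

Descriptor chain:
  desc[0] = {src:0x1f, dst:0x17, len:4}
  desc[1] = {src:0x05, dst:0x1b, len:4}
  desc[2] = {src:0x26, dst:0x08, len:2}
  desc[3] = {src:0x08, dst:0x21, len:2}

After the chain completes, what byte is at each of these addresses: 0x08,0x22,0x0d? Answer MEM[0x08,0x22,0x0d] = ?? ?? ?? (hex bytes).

D0: mem[0x17..0x1a] <- [07 c8 e5 86]
D1: mem[0x1b..0x1e] <- [d7 be 0b 9e]
D2: mem[0x08..0x09] <- [3d 5c]
D3: mem[0x21..0x22] <- [3d 5c]
query mem[0x08]=0x3d, mem[0x22]=0x5c, mem[0x0d]=0xfc

MEM[0x08,0x22,0x0d] = 3d 5c fc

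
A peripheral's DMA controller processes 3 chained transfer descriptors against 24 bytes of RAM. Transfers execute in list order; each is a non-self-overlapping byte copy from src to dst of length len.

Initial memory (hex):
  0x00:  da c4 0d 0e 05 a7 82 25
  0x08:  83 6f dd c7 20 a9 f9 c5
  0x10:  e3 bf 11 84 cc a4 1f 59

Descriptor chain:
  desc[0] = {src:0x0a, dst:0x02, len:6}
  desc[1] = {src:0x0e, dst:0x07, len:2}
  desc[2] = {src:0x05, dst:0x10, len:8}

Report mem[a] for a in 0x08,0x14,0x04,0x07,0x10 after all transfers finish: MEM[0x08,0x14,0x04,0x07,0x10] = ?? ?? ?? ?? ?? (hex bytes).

MEM[0x08,0x14,0x04,0x07,0x10] = c5 6f 20 f9 a9

#0 dst[0x02+6] := {0xdd,0xc7,0x20,0xa9,0xf9,0xc5}
#1 dst[0x07+2] := {0xf9,0xc5}
#2 dst[0x10+8] := {0xa9,0xf9,0xf9,0xc5,0x6f,0xdd,0xc7,0x20}
query mem[0x08]=0xc5, mem[0x14]=0x6f, mem[0x04]=0x20, mem[0x07]=0xf9, mem[0x10]=0xa9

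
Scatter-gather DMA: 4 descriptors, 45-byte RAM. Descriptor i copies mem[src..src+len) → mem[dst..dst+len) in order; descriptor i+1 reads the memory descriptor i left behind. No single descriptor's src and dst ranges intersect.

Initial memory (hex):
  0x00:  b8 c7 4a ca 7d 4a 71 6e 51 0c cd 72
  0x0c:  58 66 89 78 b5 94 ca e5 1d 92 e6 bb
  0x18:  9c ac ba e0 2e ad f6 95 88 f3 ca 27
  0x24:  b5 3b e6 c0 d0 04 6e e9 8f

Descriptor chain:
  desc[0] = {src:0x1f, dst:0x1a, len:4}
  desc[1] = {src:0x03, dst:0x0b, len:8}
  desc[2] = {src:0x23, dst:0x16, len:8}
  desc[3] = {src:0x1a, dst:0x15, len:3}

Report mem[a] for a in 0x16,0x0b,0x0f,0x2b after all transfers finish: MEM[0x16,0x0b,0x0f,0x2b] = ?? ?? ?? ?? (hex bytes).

MEM[0x16,0x0b,0x0f,0x2b] = d0 ca 6e e9

[0] 0x1f->0x1a len=4 : 95 88 f3 ca
[1] 0x03->0x0b len=8 : ca 7d 4a 71 6e 51 0c cd
[2] 0x23->0x16 len=8 : 27 b5 3b e6 c0 d0 04 6e
[3] 0x1a->0x15 len=3 : c0 d0 04
query mem[0x16]=0xd0, mem[0x0b]=0xca, mem[0x0f]=0x6e, mem[0x2b]=0xe9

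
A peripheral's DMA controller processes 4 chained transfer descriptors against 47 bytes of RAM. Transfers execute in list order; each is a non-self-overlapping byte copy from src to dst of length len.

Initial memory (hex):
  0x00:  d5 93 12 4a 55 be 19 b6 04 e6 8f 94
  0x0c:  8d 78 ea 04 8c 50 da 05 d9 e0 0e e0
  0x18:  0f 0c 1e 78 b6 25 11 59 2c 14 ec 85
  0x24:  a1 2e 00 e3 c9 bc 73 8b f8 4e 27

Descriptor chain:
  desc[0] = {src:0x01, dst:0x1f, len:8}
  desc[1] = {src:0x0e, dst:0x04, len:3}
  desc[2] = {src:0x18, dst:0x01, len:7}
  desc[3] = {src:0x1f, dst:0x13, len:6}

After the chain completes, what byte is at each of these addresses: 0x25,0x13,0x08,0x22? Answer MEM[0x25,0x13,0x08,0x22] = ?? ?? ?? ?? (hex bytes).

D0: mem[0x1f..0x26] <- [93 12 4a 55 be 19 b6 04]
D1: mem[0x04..0x06] <- [ea 04 8c]
D2: mem[0x01..0x07] <- [0f 0c 1e 78 b6 25 11]
D3: mem[0x13..0x18] <- [93 12 4a 55 be 19]
query mem[0x25]=0xb6, mem[0x13]=0x93, mem[0x08]=0x04, mem[0x22]=0x55

MEM[0x25,0x13,0x08,0x22] = b6 93 04 55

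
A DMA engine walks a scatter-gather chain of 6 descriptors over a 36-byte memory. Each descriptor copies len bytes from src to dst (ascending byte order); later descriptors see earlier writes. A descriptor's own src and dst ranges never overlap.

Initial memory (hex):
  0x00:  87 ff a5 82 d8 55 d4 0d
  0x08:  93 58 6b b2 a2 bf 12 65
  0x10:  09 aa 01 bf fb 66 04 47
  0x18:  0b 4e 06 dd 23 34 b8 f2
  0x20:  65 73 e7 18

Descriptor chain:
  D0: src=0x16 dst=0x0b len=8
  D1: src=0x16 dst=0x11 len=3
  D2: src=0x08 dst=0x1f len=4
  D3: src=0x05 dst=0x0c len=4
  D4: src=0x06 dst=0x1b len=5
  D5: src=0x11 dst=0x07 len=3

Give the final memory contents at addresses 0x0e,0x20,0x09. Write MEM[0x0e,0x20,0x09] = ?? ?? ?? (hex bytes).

MEM[0x0e,0x20,0x09] = 0d 58 0b

#0 dst[0x0b+8] := {0x04,0x47,0x0b,0x4e,0x06,0xdd,0x23,0x34}
#1 dst[0x11+3] := {0x04,0x47,0x0b}
#2 dst[0x1f+4] := {0x93,0x58,0x6b,0x04}
#3 dst[0x0c+4] := {0x55,0xd4,0x0d,0x93}
#4 dst[0x1b+5] := {0xd4,0x0d,0x93,0x58,0x6b}
#5 dst[0x07+3] := {0x04,0x47,0x0b}
query mem[0x0e]=0x0d, mem[0x20]=0x58, mem[0x09]=0x0b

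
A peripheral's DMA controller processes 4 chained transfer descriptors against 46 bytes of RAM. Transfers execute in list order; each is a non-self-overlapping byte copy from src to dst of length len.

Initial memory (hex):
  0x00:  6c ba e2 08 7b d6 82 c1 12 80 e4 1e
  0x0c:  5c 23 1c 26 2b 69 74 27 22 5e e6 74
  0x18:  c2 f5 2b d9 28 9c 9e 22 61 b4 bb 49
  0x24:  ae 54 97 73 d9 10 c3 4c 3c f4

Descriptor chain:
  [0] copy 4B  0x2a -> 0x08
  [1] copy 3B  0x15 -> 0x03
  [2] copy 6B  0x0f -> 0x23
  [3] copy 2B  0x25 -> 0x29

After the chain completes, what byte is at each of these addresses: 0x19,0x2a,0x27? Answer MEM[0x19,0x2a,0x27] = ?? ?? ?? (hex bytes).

MEM[0x19,0x2a,0x27] = f5 74 27

  after D0: wrote 4B at 0x08 = c34c3cf4
  after D1: wrote 3B at 0x03 = 5ee674
  after D2: wrote 6B at 0x23 = 262b69742722
  after D3: wrote 2B at 0x29 = 6974
query mem[0x19]=0xf5, mem[0x2a]=0x74, mem[0x27]=0x27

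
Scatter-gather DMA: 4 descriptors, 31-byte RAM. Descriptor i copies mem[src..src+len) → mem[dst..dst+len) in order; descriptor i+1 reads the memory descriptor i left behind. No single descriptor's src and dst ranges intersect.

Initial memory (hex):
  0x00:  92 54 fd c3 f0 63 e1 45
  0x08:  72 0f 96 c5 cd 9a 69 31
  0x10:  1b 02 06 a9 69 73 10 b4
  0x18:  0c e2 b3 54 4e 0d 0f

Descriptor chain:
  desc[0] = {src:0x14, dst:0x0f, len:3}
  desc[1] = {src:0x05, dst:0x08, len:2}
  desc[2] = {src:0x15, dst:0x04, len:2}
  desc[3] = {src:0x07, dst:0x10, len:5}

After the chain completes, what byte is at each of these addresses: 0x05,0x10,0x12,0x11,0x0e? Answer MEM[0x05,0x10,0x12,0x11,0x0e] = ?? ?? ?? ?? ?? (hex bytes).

[0] 0x14->0x0f len=3 : 69 73 10
[1] 0x05->0x08 len=2 : 63 e1
[2] 0x15->0x04 len=2 : 73 10
[3] 0x07->0x10 len=5 : 45 63 e1 96 c5
query mem[0x05]=0x10, mem[0x10]=0x45, mem[0x12]=0xe1, mem[0x11]=0x63, mem[0x0e]=0x69

MEM[0x05,0x10,0x12,0x11,0x0e] = 10 45 e1 63 69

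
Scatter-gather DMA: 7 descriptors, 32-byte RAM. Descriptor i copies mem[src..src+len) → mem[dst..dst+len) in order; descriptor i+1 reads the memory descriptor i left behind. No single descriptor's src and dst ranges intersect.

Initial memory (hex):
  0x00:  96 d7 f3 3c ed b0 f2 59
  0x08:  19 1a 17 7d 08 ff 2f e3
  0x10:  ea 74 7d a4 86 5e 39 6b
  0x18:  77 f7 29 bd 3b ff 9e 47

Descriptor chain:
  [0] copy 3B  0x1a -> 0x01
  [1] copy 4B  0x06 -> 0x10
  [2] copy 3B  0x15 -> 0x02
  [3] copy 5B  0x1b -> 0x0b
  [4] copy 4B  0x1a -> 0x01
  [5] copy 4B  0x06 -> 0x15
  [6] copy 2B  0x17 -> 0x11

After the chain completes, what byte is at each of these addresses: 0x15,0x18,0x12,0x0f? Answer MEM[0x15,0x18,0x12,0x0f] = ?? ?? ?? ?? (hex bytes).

MEM[0x15,0x18,0x12,0x0f] = f2 1a 1a 47

[0] 0x1a->0x01 len=3 : 29 bd 3b
[1] 0x06->0x10 len=4 : f2 59 19 1a
[2] 0x15->0x02 len=3 : 5e 39 6b
[3] 0x1b->0x0b len=5 : bd 3b ff 9e 47
[4] 0x1a->0x01 len=4 : 29 bd 3b ff
[5] 0x06->0x15 len=4 : f2 59 19 1a
[6] 0x17->0x11 len=2 : 19 1a
query mem[0x15]=0xf2, mem[0x18]=0x1a, mem[0x12]=0x1a, mem[0x0f]=0x47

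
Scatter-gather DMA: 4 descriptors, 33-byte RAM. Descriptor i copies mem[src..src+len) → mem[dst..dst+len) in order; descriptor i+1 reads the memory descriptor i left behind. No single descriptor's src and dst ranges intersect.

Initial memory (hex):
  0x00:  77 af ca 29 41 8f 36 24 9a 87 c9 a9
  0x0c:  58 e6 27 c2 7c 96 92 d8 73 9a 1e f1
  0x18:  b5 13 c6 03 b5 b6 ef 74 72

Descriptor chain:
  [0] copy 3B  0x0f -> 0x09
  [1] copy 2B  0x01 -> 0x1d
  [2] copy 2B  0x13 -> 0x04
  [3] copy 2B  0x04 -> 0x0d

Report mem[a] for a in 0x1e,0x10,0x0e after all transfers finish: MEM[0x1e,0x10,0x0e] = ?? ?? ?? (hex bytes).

MEM[0x1e,0x10,0x0e] = ca 7c 73

[0] 0x0f->0x09 len=3 : c2 7c 96
[1] 0x01->0x1d len=2 : af ca
[2] 0x13->0x04 len=2 : d8 73
[3] 0x04->0x0d len=2 : d8 73
query mem[0x1e]=0xca, mem[0x10]=0x7c, mem[0x0e]=0x73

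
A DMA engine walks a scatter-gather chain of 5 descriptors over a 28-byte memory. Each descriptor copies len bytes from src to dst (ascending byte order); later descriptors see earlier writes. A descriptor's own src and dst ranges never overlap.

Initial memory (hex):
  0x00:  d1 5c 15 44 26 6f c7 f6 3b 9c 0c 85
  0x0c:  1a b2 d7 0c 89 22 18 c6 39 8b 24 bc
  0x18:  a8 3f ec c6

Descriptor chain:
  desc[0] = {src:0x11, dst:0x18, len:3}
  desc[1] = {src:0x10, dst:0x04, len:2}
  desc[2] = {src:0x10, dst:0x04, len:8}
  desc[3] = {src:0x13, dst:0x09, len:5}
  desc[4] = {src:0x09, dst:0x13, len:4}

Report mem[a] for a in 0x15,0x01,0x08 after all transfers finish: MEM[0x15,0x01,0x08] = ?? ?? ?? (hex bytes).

  after D0: wrote 3B at 0x18 = 2218c6
  after D1: wrote 2B at 0x04 = 8922
  after D2: wrote 8B at 0x04 = 892218c6398b24bc
  after D3: wrote 5B at 0x09 = c6398b24bc
  after D4: wrote 4B at 0x13 = c6398b24
query mem[0x15]=0x8b, mem[0x01]=0x5c, mem[0x08]=0x39

MEM[0x15,0x01,0x08] = 8b 5c 39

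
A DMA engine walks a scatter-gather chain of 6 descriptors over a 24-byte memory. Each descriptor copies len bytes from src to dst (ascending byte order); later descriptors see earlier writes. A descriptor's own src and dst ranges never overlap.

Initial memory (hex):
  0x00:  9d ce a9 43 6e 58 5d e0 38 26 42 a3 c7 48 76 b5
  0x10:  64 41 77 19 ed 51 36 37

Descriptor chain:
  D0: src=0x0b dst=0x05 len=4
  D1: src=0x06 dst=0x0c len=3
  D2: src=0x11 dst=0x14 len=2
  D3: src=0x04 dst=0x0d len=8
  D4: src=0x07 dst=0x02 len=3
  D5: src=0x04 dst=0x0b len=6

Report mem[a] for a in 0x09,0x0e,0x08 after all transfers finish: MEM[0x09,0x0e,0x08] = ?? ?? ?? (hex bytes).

  after D0: wrote 4B at 0x05 = a3c74876
  after D1: wrote 3B at 0x0c = c74876
  after D2: wrote 2B at 0x14 = 4177
  after D3: wrote 8B at 0x0d = 6ea3c748762642a3
  after D4: wrote 3B at 0x02 = 487626
  after D5: wrote 6B at 0x0b = 26a3c7487626
query mem[0x09]=0x26, mem[0x0e]=0x48, mem[0x08]=0x76

MEM[0x09,0x0e,0x08] = 26 48 76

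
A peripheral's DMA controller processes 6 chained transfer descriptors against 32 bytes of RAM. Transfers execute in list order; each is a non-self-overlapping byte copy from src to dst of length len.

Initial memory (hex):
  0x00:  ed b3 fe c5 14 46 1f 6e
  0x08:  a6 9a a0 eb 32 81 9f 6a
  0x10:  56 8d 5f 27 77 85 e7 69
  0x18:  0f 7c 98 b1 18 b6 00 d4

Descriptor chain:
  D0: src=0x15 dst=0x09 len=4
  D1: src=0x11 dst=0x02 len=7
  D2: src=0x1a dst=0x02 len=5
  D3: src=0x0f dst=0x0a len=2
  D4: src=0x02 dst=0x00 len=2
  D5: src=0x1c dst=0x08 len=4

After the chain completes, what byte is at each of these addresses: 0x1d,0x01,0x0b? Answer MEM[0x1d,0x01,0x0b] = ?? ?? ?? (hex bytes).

MEM[0x1d,0x01,0x0b] = b6 b1 d4

D0: mem[0x09..0x0c] <- [85 e7 69 0f]
D1: mem[0x02..0x08] <- [8d 5f 27 77 85 e7 69]
D2: mem[0x02..0x06] <- [98 b1 18 b6 00]
D3: mem[0x0a..0x0b] <- [6a 56]
D4: mem[0x00..0x01] <- [98 b1]
D5: mem[0x08..0x0b] <- [18 b6 00 d4]
query mem[0x1d]=0xb6, mem[0x01]=0xb1, mem[0x0b]=0xd4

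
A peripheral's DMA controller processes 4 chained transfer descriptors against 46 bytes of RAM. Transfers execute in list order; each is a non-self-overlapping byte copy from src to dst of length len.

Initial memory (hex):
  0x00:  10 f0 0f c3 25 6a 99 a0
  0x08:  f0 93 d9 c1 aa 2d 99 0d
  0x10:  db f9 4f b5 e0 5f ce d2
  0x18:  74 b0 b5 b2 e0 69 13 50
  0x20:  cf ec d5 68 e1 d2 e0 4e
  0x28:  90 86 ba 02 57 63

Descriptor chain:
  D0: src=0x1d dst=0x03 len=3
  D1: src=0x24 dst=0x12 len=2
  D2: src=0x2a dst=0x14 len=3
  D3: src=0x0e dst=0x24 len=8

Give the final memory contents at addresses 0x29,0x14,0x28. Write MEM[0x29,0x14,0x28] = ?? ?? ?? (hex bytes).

D0: mem[0x03..0x05] <- [69 13 50]
D1: mem[0x12..0x13] <- [e1 d2]
D2: mem[0x14..0x16] <- [ba 02 57]
D3: mem[0x24..0x2b] <- [99 0d db f9 e1 d2 ba 02]
query mem[0x29]=0xd2, mem[0x14]=0xba, mem[0x28]=0xe1

MEM[0x29,0x14,0x28] = d2 ba e1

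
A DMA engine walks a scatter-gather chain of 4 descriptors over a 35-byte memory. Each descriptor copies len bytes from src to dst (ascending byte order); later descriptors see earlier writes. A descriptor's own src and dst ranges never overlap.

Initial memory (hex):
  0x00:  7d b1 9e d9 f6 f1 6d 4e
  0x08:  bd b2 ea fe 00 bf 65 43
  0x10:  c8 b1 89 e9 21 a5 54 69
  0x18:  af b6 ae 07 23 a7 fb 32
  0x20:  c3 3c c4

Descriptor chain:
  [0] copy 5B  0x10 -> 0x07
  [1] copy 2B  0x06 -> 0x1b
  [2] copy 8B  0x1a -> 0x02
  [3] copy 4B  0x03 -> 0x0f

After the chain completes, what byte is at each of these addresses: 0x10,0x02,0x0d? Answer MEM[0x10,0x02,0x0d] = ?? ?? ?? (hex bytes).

#0 dst[0x07+5] := {0xc8,0xb1,0x89,0xe9,0x21}
#1 dst[0x1b+2] := {0x6d,0xc8}
#2 dst[0x02+8] := {0xae,0x6d,0xc8,0xa7,0xfb,0x32,0xc3,0x3c}
#3 dst[0x0f+4] := {0x6d,0xc8,0xa7,0xfb}
query mem[0x10]=0xc8, mem[0x02]=0xae, mem[0x0d]=0xbf

MEM[0x10,0x02,0x0d] = c8 ae bf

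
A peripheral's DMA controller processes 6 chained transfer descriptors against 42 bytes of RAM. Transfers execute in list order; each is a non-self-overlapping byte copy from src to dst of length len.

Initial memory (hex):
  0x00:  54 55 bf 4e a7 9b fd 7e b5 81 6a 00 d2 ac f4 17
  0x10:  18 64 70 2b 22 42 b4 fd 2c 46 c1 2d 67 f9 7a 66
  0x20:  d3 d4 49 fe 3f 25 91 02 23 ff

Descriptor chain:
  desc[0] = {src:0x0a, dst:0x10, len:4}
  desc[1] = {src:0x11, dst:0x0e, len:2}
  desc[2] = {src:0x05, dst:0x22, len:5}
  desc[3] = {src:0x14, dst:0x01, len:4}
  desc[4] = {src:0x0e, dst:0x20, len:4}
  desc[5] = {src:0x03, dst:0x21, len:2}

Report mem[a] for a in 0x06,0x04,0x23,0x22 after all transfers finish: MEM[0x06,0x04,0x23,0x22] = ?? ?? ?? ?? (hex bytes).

D0: mem[0x10..0x13] <- [6a 00 d2 ac]
D1: mem[0x0e..0x0f] <- [00 d2]
D2: mem[0x22..0x26] <- [9b fd 7e b5 81]
D3: mem[0x01..0x04] <- [22 42 b4 fd]
D4: mem[0x20..0x23] <- [00 d2 6a 00]
D5: mem[0x21..0x22] <- [b4 fd]
query mem[0x06]=0xfd, mem[0x04]=0xfd, mem[0x23]=0x00, mem[0x22]=0xfd

MEM[0x06,0x04,0x23,0x22] = fd fd 00 fd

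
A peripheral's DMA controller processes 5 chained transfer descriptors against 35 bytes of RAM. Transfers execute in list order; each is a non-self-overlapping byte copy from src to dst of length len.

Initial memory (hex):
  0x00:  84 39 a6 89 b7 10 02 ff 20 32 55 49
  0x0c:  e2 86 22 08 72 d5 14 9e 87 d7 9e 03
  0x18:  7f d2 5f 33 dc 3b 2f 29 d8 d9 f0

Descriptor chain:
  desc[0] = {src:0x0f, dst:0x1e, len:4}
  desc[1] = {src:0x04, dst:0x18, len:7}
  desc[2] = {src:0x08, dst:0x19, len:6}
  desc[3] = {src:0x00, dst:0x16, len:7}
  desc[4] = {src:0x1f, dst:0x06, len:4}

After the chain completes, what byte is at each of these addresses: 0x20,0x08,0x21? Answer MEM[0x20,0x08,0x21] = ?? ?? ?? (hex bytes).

MEM[0x20,0x08,0x21] = d5 14 14

D0: mem[0x1e..0x21] <- [08 72 d5 14]
D1: mem[0x18..0x1e] <- [b7 10 02 ff 20 32 55]
D2: mem[0x19..0x1e] <- [20 32 55 49 e2 86]
D3: mem[0x16..0x1c] <- [84 39 a6 89 b7 10 02]
D4: mem[0x06..0x09] <- [72 d5 14 f0]
query mem[0x20]=0xd5, mem[0x08]=0x14, mem[0x21]=0x14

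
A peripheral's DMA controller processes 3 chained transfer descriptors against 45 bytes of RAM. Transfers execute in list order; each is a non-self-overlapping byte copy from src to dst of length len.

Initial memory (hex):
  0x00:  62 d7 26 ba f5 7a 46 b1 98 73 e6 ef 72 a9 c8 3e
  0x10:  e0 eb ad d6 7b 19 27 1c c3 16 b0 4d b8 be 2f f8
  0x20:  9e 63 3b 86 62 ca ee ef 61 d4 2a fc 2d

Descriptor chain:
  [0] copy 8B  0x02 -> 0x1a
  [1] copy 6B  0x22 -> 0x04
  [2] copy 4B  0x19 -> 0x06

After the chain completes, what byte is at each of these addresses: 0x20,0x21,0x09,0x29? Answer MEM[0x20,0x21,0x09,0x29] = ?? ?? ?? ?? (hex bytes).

MEM[0x20,0x21,0x09,0x29] = 98 73 f5 d4

D0: mem[0x1a..0x21] <- [26 ba f5 7a 46 b1 98 73]
D1: mem[0x04..0x09] <- [3b 86 62 ca ee ef]
D2: mem[0x06..0x09] <- [16 26 ba f5]
query mem[0x20]=0x98, mem[0x21]=0x73, mem[0x09]=0xf5, mem[0x29]=0xd4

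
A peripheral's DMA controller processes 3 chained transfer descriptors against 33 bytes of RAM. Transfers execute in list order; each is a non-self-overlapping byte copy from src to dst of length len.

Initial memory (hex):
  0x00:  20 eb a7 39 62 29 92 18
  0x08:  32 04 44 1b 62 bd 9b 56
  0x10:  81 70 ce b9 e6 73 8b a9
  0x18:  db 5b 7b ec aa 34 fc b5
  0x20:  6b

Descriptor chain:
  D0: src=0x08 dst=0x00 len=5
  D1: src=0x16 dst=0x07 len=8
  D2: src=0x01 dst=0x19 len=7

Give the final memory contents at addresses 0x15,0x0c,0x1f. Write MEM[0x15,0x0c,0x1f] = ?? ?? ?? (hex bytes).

MEM[0x15,0x0c,0x1f] = 73 ec 8b

  after D0: wrote 5B at 0x00 = 3204441b62
  after D1: wrote 8B at 0x07 = 8ba9db5b7becaa34
  after D2: wrote 7B at 0x19 = 04441b6229928b
query mem[0x15]=0x73, mem[0x0c]=0xec, mem[0x1f]=0x8b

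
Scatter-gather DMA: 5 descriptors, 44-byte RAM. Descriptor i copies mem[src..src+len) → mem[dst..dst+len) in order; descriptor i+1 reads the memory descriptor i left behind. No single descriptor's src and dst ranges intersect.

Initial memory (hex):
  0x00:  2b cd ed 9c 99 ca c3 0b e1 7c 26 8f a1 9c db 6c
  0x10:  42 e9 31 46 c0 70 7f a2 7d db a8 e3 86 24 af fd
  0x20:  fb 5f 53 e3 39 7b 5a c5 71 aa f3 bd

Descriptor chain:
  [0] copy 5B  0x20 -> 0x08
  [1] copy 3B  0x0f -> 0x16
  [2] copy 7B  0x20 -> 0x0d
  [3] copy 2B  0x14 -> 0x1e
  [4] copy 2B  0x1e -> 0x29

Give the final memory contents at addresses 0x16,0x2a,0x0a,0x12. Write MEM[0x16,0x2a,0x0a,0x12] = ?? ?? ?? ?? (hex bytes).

D0: mem[0x08..0x0c] <- [fb 5f 53 e3 39]
D1: mem[0x16..0x18] <- [6c 42 e9]
D2: mem[0x0d..0x13] <- [fb 5f 53 e3 39 7b 5a]
D3: mem[0x1e..0x1f] <- [c0 70]
D4: mem[0x29..0x2a] <- [c0 70]
query mem[0x16]=0x6c, mem[0x2a]=0x70, mem[0x0a]=0x53, mem[0x12]=0x7b

MEM[0x16,0x2a,0x0a,0x12] = 6c 70 53 7b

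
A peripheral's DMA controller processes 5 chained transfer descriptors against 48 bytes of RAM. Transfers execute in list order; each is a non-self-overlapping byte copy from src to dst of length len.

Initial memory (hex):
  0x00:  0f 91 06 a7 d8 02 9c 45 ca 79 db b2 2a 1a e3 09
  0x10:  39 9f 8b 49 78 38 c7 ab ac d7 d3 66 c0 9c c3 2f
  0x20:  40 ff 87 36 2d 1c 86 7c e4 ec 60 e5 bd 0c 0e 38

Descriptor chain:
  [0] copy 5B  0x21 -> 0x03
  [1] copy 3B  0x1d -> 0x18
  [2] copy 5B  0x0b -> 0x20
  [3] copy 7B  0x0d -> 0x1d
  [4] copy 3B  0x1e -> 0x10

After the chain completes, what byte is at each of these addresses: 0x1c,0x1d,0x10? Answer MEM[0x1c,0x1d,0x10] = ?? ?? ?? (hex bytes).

MEM[0x1c,0x1d,0x10] = c0 1a e3

  after D0: wrote 5B at 0x03 = ff87362d1c
  after D1: wrote 3B at 0x18 = 9cc32f
  after D2: wrote 5B at 0x20 = b22a1ae309
  after D3: wrote 7B at 0x1d = 1ae309399f8b49
  after D4: wrote 3B at 0x10 = e30939
query mem[0x1c]=0xc0, mem[0x1d]=0x1a, mem[0x10]=0xe3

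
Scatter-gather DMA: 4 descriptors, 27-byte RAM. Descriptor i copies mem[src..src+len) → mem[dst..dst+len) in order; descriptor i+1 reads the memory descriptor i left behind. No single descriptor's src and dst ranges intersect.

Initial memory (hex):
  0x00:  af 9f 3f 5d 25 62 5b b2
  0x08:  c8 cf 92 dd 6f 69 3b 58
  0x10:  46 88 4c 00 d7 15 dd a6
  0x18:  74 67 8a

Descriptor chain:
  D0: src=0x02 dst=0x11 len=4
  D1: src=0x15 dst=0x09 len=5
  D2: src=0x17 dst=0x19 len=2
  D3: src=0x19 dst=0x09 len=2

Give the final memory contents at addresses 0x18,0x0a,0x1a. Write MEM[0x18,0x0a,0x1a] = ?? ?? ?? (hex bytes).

MEM[0x18,0x0a,0x1a] = 74 74 74

D0: mem[0x11..0x14] <- [3f 5d 25 62]
D1: mem[0x09..0x0d] <- [15 dd a6 74 67]
D2: mem[0x19..0x1a] <- [a6 74]
D3: mem[0x09..0x0a] <- [a6 74]
query mem[0x18]=0x74, mem[0x0a]=0x74, mem[0x1a]=0x74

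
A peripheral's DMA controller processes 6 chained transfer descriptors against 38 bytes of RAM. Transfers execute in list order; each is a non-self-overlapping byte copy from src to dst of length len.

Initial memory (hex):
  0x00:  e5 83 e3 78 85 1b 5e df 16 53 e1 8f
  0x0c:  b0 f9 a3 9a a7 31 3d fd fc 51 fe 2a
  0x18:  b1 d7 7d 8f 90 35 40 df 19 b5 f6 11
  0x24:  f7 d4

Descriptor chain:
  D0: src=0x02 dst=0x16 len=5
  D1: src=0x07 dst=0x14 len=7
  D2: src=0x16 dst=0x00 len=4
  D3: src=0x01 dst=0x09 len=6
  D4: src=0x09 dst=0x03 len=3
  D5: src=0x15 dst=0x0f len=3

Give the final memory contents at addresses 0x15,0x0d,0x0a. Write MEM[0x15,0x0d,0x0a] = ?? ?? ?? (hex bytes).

D0: mem[0x16..0x1a] <- [e3 78 85 1b 5e]
D1: mem[0x14..0x1a] <- [df 16 53 e1 8f b0 f9]
D2: mem[0x00..0x03] <- [53 e1 8f b0]
D3: mem[0x09..0x0e] <- [e1 8f b0 85 1b 5e]
D4: mem[0x03..0x05] <- [e1 8f b0]
D5: mem[0x0f..0x11] <- [16 53 e1]
query mem[0x15]=0x16, mem[0x0d]=0x1b, mem[0x0a]=0x8f

MEM[0x15,0x0d,0x0a] = 16 1b 8f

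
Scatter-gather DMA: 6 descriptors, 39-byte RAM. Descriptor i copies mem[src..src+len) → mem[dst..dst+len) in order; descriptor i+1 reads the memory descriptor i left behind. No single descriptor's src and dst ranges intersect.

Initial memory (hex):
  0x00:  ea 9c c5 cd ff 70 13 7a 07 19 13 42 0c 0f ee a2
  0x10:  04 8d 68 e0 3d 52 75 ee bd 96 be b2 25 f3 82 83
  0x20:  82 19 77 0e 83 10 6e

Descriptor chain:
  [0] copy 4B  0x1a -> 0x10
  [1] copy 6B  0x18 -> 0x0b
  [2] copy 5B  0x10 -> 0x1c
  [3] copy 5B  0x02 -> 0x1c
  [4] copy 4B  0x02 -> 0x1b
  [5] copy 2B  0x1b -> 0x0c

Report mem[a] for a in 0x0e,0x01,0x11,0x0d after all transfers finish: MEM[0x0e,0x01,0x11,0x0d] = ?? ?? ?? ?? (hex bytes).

  after D0: wrote 4B at 0x10 = beb225f3
  after D1: wrote 6B at 0x0b = bd96beb225f3
  after D2: wrote 5B at 0x1c = f3b225f33d
  after D3: wrote 5B at 0x1c = c5cdff7013
  after D4: wrote 4B at 0x1b = c5cdff70
  after D5: wrote 2B at 0x0c = c5cd
query mem[0x0e]=0xb2, mem[0x01]=0x9c, mem[0x11]=0xb2, mem[0x0d]=0xcd

MEM[0x0e,0x01,0x11,0x0d] = b2 9c b2 cd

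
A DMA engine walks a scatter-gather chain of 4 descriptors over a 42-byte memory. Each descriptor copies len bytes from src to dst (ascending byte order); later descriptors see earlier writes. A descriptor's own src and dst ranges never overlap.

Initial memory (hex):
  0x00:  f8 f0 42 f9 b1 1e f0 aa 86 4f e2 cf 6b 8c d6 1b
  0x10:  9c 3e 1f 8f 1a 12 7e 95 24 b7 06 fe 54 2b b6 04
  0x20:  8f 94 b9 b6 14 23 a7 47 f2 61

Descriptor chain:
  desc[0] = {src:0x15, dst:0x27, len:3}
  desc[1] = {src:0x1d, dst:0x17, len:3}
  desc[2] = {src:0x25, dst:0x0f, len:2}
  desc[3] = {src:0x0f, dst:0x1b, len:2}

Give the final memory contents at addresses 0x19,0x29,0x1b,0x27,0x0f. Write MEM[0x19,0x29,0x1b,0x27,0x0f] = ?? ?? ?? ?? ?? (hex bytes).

  after D0: wrote 3B at 0x27 = 127e95
  after D1: wrote 3B at 0x17 = 2bb604
  after D2: wrote 2B at 0x0f = 23a7
  after D3: wrote 2B at 0x1b = 23a7
query mem[0x19]=0x04, mem[0x29]=0x95, mem[0x1b]=0x23, mem[0x27]=0x12, mem[0x0f]=0x23

MEM[0x19,0x29,0x1b,0x27,0x0f] = 04 95 23 12 23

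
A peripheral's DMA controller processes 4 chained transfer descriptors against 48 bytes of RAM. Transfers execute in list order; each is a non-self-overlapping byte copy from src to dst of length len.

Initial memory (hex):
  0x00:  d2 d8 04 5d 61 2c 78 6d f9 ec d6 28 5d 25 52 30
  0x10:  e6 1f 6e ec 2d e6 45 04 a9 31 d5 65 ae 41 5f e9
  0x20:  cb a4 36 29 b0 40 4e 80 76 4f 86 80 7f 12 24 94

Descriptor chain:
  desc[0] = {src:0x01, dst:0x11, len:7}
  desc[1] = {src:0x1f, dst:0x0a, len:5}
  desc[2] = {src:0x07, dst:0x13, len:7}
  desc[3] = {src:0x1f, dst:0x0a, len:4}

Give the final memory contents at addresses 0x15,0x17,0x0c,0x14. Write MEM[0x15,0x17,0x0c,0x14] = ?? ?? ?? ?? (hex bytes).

D0: mem[0x11..0x17] <- [d8 04 5d 61 2c 78 6d]
D1: mem[0x0a..0x0e] <- [e9 cb a4 36 29]
D2: mem[0x13..0x19] <- [6d f9 ec e9 cb a4 36]
D3: mem[0x0a..0x0d] <- [e9 cb a4 36]
query mem[0x15]=0xec, mem[0x17]=0xcb, mem[0x0c]=0xa4, mem[0x14]=0xf9

MEM[0x15,0x17,0x0c,0x14] = ec cb a4 f9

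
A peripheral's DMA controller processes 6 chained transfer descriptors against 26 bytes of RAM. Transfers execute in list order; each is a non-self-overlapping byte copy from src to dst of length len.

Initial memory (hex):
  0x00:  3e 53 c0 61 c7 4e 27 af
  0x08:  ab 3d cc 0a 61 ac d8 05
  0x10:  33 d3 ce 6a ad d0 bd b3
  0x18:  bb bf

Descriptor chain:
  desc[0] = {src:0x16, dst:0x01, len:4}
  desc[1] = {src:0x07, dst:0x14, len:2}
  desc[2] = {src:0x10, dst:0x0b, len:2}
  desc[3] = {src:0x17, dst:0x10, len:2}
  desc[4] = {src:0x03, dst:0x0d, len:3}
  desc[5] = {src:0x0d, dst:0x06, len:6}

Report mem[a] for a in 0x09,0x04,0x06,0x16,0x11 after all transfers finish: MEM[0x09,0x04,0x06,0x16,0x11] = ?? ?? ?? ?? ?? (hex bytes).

MEM[0x09,0x04,0x06,0x16,0x11] = b3 bf bb bd bb

D0: mem[0x01..0x04] <- [bd b3 bb bf]
D1: mem[0x14..0x15] <- [af ab]
D2: mem[0x0b..0x0c] <- [33 d3]
D3: mem[0x10..0x11] <- [b3 bb]
D4: mem[0x0d..0x0f] <- [bb bf 4e]
D5: mem[0x06..0x0b] <- [bb bf 4e b3 bb ce]
query mem[0x09]=0xb3, mem[0x04]=0xbf, mem[0x06]=0xbb, mem[0x16]=0xbd, mem[0x11]=0xbb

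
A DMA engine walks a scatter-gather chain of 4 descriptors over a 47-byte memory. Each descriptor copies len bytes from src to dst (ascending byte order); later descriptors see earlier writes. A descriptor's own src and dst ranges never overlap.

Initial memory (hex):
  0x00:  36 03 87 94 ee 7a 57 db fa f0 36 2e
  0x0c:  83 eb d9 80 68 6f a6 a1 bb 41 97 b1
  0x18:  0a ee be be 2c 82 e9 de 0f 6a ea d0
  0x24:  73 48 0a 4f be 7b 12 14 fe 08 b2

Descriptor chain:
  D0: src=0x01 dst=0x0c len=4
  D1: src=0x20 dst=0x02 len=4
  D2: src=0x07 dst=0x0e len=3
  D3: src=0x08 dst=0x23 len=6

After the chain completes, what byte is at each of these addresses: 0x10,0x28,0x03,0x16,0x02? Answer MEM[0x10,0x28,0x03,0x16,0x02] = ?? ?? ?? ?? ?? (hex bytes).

#0 dst[0x0c+4] := {0x03,0x87,0x94,0xee}
#1 dst[0x02+4] := {0x0f,0x6a,0xea,0xd0}
#2 dst[0x0e+3] := {0xdb,0xfa,0xf0}
#3 dst[0x23+6] := {0xfa,0xf0,0x36,0x2e,0x03,0x87}
query mem[0x10]=0xf0, mem[0x28]=0x87, mem[0x03]=0x6a, mem[0x16]=0x97, mem[0x02]=0x0f

MEM[0x10,0x28,0x03,0x16,0x02] = f0 87 6a 97 0f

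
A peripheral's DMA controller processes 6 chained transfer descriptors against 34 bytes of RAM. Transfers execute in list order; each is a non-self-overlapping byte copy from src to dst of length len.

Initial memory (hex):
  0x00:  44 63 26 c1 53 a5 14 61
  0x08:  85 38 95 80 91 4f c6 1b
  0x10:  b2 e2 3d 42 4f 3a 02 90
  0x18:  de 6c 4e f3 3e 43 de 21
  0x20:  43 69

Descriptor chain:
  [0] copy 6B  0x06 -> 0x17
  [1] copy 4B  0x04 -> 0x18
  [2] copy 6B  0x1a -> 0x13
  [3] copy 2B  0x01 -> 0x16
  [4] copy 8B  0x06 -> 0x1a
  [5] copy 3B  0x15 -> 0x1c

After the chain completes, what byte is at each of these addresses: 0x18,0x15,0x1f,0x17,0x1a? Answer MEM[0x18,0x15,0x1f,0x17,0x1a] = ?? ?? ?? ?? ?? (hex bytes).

D0: mem[0x17..0x1c] <- [14 61 85 38 95 80]
D1: mem[0x18..0x1b] <- [53 a5 14 61]
D2: mem[0x13..0x18] <- [14 61 80 43 de 21]
D3: mem[0x16..0x17] <- [63 26]
D4: mem[0x1a..0x21] <- [14 61 85 38 95 80 91 4f]
D5: mem[0x1c..0x1e] <- [80 63 26]
query mem[0x18]=0x21, mem[0x15]=0x80, mem[0x1f]=0x80, mem[0x17]=0x26, mem[0x1a]=0x14

MEM[0x18,0x15,0x1f,0x17,0x1a] = 21 80 80 26 14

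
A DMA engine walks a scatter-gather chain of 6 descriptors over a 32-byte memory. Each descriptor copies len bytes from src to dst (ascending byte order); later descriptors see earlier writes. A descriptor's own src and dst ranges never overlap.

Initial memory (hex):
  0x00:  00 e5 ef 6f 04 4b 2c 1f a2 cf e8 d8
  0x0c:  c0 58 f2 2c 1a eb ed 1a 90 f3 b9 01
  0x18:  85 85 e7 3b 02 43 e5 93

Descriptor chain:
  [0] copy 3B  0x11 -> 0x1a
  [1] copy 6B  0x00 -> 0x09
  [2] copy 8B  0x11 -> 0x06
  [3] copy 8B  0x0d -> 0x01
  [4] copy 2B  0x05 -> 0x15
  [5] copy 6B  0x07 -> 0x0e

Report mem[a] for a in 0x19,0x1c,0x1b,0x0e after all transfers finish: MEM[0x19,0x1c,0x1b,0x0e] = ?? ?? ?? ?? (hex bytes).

MEM[0x19,0x1c,0x1b,0x0e] = 85 1a ed 1a

  after D0: wrote 3B at 0x1a = ebed1a
  after D1: wrote 6B at 0x09 = 00e5ef6f044b
  after D2: wrote 8B at 0x06 = ebed1a90f3b90185
  after D3: wrote 8B at 0x01 = 854b2c1aebed1a90
  after D4: wrote 2B at 0x15 = ebed
  after D5: wrote 6B at 0x0e = 1a9090f3b901
query mem[0x19]=0x85, mem[0x1c]=0x1a, mem[0x1b]=0xed, mem[0x0e]=0x1a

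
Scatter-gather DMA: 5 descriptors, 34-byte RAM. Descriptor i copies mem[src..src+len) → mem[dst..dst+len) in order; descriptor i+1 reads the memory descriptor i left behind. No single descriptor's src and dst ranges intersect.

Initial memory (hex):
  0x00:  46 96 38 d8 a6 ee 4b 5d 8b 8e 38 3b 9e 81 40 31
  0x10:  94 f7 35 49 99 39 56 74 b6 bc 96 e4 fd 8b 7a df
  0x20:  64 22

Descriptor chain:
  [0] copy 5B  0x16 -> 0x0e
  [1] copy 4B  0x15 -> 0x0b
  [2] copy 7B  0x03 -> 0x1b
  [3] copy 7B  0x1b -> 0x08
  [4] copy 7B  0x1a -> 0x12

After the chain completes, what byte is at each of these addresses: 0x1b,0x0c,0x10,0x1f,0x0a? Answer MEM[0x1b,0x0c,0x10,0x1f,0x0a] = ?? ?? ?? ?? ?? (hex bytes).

[0] 0x16->0x0e len=5 : 56 74 b6 bc 96
[1] 0x15->0x0b len=4 : 39 56 74 b6
[2] 0x03->0x1b len=7 : d8 a6 ee 4b 5d 8b 8e
[3] 0x1b->0x08 len=7 : d8 a6 ee 4b 5d 8b 8e
[4] 0x1a->0x12 len=7 : 96 d8 a6 ee 4b 5d 8b
query mem[0x1b]=0xd8, mem[0x0c]=0x5d, mem[0x10]=0xb6, mem[0x1f]=0x5d, mem[0x0a]=0xee

MEM[0x1b,0x0c,0x10,0x1f,0x0a] = d8 5d b6 5d ee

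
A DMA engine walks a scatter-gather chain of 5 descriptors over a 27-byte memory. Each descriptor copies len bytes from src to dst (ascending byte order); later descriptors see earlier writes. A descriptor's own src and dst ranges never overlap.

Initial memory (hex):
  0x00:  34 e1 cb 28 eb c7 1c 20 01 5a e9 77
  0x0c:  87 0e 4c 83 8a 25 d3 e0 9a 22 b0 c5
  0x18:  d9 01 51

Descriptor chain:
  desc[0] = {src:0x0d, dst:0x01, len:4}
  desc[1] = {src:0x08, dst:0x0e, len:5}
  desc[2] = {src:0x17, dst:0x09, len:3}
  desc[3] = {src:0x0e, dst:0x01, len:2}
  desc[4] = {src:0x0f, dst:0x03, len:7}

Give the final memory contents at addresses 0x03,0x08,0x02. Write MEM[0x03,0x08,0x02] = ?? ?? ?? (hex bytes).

MEM[0x03,0x08,0x02] = 5a 9a 5a

#0 dst[0x01+4] := {0x0e,0x4c,0x83,0x8a}
#1 dst[0x0e+5] := {0x01,0x5a,0xe9,0x77,0x87}
#2 dst[0x09+3] := {0xc5,0xd9,0x01}
#3 dst[0x01+2] := {0x01,0x5a}
#4 dst[0x03+7] := {0x5a,0xe9,0x77,0x87,0xe0,0x9a,0x22}
query mem[0x03]=0x5a, mem[0x08]=0x9a, mem[0x02]=0x5a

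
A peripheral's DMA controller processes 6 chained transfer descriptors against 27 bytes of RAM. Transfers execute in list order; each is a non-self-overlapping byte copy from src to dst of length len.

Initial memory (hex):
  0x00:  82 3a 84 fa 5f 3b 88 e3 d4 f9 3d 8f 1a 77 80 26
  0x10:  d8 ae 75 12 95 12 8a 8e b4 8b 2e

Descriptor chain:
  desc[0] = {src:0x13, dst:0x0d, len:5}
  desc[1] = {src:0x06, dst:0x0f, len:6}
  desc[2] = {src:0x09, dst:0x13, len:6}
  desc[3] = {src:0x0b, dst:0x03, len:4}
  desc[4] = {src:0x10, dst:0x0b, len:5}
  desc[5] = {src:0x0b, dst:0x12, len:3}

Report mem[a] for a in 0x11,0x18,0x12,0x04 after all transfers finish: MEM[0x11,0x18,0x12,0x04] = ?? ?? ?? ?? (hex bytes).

MEM[0x11,0x18,0x12,0x04] = d4 95 e3 1a

#0 dst[0x0d+5] := {0x12,0x95,0x12,0x8a,0x8e}
#1 dst[0x0f+6] := {0x88,0xe3,0xd4,0xf9,0x3d,0x8f}
#2 dst[0x13+6] := {0xf9,0x3d,0x8f,0x1a,0x12,0x95}
#3 dst[0x03+4] := {0x8f,0x1a,0x12,0x95}
#4 dst[0x0b+5] := {0xe3,0xd4,0xf9,0xf9,0x3d}
#5 dst[0x12+3] := {0xe3,0xd4,0xf9}
query mem[0x11]=0xd4, mem[0x18]=0x95, mem[0x12]=0xe3, mem[0x04]=0x1a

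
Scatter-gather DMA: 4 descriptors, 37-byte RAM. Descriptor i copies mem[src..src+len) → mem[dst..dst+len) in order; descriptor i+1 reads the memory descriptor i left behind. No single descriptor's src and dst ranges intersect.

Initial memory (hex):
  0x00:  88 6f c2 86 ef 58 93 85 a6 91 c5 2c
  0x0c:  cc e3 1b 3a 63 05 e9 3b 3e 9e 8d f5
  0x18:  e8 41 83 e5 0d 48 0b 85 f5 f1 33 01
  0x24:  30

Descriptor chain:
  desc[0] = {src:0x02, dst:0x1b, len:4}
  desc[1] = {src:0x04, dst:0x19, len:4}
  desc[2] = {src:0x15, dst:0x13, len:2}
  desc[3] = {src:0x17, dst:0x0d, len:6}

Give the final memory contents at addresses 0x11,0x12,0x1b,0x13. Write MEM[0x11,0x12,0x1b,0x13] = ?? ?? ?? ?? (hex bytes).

MEM[0x11,0x12,0x1b,0x13] = 93 85 93 9e

  after D0: wrote 4B at 0x1b = c286ef58
  after D1: wrote 4B at 0x19 = ef589385
  after D2: wrote 2B at 0x13 = 9e8d
  after D3: wrote 6B at 0x0d = f5e8ef589385
query mem[0x11]=0x93, mem[0x12]=0x85, mem[0x1b]=0x93, mem[0x13]=0x9e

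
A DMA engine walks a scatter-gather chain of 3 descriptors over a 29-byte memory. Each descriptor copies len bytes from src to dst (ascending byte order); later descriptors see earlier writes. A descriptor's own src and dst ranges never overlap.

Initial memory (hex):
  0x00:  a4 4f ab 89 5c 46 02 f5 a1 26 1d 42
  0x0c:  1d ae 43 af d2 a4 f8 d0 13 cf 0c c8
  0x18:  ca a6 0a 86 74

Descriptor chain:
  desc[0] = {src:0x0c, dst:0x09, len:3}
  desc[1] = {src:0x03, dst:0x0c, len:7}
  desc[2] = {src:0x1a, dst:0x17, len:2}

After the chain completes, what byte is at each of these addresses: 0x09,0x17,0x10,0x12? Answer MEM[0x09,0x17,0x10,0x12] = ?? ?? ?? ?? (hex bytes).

  after D0: wrote 3B at 0x09 = 1dae43
  after D1: wrote 7B at 0x0c = 895c4602f5a11d
  after D2: wrote 2B at 0x17 = 0a86
query mem[0x09]=0x1d, mem[0x17]=0x0a, mem[0x10]=0xf5, mem[0x12]=0x1d

MEM[0x09,0x17,0x10,0x12] = 1d 0a f5 1d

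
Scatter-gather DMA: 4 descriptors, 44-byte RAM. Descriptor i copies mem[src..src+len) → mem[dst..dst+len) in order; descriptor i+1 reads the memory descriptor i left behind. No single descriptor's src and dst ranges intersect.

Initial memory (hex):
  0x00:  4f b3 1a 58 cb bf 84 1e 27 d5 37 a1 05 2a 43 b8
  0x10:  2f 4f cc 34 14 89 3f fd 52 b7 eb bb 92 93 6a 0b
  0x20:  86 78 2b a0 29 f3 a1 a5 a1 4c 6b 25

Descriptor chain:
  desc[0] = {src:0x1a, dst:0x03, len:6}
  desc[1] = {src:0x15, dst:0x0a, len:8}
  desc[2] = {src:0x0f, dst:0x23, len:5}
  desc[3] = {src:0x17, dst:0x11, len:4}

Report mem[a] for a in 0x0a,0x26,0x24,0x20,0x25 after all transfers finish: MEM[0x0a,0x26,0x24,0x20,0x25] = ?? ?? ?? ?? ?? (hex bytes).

[0] 0x1a->0x03 len=6 : eb bb 92 93 6a 0b
[1] 0x15->0x0a len=8 : 89 3f fd 52 b7 eb bb 92
[2] 0x0f->0x23 len=5 : eb bb 92 cc 34
[3] 0x17->0x11 len=4 : fd 52 b7 eb
query mem[0x0a]=0x89, mem[0x26]=0xcc, mem[0x24]=0xbb, mem[0x20]=0x86, mem[0x25]=0x92

MEM[0x0a,0x26,0x24,0x20,0x25] = 89 cc bb 86 92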